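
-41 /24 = -1.71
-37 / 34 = -1.09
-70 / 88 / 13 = -35 / 572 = -0.06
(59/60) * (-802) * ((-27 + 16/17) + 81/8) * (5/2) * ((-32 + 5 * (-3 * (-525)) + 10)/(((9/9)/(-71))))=-28585726997839/1632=-17515764091.81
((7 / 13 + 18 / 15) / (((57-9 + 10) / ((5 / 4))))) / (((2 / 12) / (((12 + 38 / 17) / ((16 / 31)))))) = 1271589 / 205088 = 6.20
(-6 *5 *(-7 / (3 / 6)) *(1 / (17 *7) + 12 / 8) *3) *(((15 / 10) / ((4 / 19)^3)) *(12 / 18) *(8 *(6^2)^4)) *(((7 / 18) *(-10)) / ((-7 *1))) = 25849090785600 / 17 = 1520534752094.12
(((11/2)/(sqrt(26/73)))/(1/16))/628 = 11 * sqrt(1898)/2041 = 0.23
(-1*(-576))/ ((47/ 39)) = 22464/ 47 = 477.96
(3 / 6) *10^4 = 5000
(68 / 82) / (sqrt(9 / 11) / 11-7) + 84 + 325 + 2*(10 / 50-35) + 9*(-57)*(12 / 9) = -460821392 / 1336805-561*sqrt(11) / 1336805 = -344.72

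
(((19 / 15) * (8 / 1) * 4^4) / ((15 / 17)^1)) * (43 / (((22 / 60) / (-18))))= -341336064 / 55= -6206110.25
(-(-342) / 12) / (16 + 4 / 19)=1083 / 616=1.76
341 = 341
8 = 8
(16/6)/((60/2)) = 4/45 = 0.09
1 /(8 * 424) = 1 /3392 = 0.00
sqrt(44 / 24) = sqrt(66) / 6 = 1.35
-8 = -8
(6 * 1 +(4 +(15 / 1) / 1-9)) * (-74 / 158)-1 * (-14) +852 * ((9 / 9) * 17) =1144750 / 79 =14490.51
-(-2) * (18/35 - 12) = -804/35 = -22.97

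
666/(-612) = -37/34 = -1.09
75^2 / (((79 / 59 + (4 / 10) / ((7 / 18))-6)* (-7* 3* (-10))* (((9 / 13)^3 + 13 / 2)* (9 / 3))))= -6231875 / 17320963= -0.36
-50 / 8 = -25 / 4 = -6.25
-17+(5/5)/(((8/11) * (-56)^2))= -426485/25088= -17.00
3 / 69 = 1 / 23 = 0.04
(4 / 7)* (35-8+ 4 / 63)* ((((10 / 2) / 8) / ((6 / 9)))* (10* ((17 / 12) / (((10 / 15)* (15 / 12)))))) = 144925 / 588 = 246.47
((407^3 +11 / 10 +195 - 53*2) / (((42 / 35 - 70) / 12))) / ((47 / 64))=-32361231888 / 2021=-16012484.85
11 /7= 1.57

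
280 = 280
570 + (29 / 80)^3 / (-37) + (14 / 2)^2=11726311611 / 18944000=619.00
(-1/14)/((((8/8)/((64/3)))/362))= -11584/21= -551.62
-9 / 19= -0.47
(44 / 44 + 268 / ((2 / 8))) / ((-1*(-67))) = 1073 / 67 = 16.01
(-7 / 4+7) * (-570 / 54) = -665 / 12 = -55.42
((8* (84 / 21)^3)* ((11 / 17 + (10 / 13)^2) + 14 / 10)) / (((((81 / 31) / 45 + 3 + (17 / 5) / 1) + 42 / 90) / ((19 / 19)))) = 451233024 / 2312765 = 195.11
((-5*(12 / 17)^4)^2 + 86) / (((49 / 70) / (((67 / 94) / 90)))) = 0.99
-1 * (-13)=13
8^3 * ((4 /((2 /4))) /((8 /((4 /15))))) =2048 /15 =136.53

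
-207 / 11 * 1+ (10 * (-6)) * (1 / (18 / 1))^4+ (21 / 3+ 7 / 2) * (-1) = -2821285 / 96228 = -29.32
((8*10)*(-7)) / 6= -280 / 3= -93.33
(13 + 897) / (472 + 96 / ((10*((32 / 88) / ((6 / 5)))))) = 11375 / 6296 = 1.81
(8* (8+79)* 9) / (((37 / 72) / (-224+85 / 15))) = -2661353.51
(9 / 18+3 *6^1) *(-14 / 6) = -259 / 6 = -43.17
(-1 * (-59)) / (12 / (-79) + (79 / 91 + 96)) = 424151 / 695293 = 0.61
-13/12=-1.08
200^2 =40000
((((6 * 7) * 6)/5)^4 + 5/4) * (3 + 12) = 48393105567/500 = 96786211.13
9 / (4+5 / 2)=18 / 13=1.38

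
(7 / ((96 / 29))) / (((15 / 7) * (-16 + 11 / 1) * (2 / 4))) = -0.39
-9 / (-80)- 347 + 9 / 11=-346.07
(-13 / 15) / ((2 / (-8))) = 52 / 15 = 3.47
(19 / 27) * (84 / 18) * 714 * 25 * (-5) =-7913500 / 27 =-293092.59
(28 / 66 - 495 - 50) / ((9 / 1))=-17971 / 297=-60.51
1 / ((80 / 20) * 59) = 1 / 236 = 0.00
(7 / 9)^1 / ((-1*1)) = -7 / 9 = -0.78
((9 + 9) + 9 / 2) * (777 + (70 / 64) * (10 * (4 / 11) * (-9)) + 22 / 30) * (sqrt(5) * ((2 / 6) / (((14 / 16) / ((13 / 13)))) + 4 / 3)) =4407111 * sqrt(5) / 154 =63990.91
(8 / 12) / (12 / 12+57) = 1 / 87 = 0.01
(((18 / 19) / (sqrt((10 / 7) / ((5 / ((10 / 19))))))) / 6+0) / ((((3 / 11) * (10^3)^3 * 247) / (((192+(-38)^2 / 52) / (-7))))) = -31427 * sqrt(665) / 4270630000000000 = -0.00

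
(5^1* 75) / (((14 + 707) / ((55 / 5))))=4125 / 721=5.72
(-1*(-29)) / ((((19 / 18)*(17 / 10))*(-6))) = -870 / 323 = -2.69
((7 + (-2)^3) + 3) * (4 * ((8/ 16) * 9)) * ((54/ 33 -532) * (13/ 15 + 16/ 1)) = -1610184/ 5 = -322036.80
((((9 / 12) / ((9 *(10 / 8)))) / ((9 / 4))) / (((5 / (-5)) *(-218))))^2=4 / 216531225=0.00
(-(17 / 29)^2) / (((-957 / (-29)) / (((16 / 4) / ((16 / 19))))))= -0.05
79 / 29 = 2.72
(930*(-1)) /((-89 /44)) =40920 /89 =459.78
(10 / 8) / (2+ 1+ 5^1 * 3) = 5 / 72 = 0.07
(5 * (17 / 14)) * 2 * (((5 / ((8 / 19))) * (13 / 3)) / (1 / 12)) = 7498.21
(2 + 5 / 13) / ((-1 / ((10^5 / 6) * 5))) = -7750000 / 39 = -198717.95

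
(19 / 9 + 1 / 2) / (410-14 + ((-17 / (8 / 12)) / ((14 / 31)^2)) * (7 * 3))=-1316 / 1123713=-0.00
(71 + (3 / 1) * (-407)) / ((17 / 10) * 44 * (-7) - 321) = 5750 / 4223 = 1.36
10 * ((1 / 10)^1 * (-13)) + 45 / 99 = -138 / 11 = -12.55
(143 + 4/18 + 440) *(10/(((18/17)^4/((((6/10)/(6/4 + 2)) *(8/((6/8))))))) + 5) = 4712567947/413343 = 11401.11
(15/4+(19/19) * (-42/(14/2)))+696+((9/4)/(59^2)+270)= 3354816/3481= 963.75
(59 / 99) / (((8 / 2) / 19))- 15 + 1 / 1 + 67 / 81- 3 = -47551 / 3564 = -13.34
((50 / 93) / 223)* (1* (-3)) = -50 / 6913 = -0.01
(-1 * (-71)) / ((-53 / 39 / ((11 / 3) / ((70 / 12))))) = -60918 / 1855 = -32.84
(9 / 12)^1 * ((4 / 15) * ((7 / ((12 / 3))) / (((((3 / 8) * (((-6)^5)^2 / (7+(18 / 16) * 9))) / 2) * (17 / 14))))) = 6713 / 15418874880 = 0.00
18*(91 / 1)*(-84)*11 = -1513512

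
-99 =-99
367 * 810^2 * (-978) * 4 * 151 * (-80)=11378941964352000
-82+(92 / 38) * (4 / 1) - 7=-79.32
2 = 2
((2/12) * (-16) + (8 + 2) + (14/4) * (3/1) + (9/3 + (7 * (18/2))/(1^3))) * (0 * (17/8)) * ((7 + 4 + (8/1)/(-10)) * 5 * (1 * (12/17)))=0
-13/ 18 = -0.72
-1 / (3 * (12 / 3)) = -1 / 12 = -0.08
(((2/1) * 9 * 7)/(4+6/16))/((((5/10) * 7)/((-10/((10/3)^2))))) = -1296/175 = -7.41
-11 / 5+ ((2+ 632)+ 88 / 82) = 129739 / 205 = 632.87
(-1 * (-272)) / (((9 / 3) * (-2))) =-45.33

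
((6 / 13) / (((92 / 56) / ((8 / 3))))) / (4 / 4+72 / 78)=224 / 575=0.39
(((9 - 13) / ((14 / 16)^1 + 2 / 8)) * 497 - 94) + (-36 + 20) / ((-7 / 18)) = -114658 / 63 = -1819.97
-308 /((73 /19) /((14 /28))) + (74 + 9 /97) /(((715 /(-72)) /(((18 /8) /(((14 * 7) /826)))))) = -6435143368 /35440405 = -181.58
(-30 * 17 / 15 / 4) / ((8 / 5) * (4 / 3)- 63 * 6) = 255 / 11276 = 0.02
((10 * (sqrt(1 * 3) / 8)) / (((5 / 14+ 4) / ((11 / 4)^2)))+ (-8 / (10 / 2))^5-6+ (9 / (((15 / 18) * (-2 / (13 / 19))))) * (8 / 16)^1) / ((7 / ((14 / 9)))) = -2177059 / 534375+ 4235 * sqrt(3) / 8784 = -3.24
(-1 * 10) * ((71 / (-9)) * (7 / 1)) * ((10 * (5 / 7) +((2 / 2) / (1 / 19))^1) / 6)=21655 / 9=2406.11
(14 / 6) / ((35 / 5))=1 / 3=0.33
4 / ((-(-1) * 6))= 2 / 3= 0.67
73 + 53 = 126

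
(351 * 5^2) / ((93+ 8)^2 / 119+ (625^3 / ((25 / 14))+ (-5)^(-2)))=26105625 / 406738536394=0.00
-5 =-5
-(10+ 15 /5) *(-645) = 8385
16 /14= 8 /7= 1.14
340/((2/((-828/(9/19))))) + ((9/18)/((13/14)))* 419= -3860147/13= -296934.38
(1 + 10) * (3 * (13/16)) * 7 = 3003/16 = 187.69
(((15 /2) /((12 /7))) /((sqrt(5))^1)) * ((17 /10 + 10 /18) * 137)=194677 * sqrt(5) /720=604.60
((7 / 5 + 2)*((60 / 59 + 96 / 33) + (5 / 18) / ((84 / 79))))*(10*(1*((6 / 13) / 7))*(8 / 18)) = 139703654 / 33486453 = 4.17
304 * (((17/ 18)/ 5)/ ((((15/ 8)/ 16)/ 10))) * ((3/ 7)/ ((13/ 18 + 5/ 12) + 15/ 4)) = 165376/ 385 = 429.55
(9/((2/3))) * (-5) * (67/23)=-9045/46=-196.63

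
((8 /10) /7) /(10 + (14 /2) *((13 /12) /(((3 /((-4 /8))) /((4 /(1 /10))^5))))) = -18 /20383998425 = -0.00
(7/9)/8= 7/72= 0.10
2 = 2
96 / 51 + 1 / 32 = 1041 / 544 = 1.91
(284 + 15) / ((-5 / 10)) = -598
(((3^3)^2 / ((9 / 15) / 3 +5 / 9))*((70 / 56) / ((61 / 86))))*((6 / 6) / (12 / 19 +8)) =134008425 / 680272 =196.99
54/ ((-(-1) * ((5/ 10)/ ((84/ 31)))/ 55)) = 498960/ 31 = 16095.48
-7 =-7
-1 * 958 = -958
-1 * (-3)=3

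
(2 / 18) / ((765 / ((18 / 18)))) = 1 / 6885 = 0.00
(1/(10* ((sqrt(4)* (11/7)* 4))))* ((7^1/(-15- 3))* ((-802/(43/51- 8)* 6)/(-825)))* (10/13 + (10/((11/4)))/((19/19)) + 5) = 89854877/3789357000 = 0.02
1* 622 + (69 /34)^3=24775597 /39304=630.36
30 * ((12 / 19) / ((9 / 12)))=480 / 19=25.26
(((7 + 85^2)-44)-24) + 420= 7584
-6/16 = -3/8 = -0.38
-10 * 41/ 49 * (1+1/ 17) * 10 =-88.60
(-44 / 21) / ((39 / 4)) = -176 / 819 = -0.21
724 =724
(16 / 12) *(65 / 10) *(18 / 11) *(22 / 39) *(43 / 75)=344 / 75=4.59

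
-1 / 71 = -0.01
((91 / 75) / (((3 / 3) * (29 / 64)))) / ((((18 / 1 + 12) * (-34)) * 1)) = -1456 / 554625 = -0.00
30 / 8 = 15 / 4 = 3.75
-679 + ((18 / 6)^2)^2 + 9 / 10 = -5971 / 10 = -597.10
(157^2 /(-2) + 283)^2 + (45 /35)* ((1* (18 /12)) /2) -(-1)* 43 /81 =144997723.75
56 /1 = 56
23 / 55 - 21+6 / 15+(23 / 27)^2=-156019 / 8019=-19.46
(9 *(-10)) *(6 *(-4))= 2160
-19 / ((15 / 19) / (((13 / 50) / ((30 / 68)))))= -79781 / 5625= -14.18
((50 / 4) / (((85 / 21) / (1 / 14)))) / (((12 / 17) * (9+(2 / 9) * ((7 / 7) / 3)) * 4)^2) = 0.00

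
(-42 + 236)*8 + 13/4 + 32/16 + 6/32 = 24919/16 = 1557.44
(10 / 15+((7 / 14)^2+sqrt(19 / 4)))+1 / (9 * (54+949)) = 33103 / 36108+sqrt(19) / 2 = 3.10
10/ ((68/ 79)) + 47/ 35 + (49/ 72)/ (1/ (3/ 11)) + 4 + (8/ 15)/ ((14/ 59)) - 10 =1475567/ 157080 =9.39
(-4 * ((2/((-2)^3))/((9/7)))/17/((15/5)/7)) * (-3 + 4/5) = -539/2295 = -0.23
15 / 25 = 3 / 5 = 0.60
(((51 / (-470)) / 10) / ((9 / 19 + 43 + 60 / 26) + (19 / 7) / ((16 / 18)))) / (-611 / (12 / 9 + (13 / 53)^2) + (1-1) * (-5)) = 53101846 / 104785978482125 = 0.00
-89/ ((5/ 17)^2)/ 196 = -25721/ 4900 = -5.25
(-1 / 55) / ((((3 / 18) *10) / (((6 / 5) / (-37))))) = 18 / 50875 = 0.00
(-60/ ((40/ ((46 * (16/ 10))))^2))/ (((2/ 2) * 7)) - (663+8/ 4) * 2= -1359.02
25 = 25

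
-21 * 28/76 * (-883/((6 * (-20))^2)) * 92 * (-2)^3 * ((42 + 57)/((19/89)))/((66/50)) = -88567549/722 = -122669.74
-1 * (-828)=828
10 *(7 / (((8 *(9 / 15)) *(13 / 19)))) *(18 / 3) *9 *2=29925 / 13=2301.92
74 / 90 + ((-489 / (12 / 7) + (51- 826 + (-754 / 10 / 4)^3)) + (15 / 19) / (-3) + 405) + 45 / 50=-10057016243 / 1368000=-7351.62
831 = 831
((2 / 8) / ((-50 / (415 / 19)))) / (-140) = 0.00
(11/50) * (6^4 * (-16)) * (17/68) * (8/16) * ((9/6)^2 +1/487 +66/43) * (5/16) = -282633219/418820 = -674.83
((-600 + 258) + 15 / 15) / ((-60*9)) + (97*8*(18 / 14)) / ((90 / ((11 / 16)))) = 7799 / 945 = 8.25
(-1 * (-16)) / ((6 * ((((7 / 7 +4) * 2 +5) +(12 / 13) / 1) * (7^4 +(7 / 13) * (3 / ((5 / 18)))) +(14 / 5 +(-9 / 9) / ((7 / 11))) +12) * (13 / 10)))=0.00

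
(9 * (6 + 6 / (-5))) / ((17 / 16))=3456 / 85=40.66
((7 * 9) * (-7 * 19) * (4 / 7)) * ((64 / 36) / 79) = -8512 / 79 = -107.75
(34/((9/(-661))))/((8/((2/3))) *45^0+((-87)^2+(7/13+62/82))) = -11978642/36372267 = -0.33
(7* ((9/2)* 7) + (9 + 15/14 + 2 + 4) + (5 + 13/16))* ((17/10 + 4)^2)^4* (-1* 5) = -3024967328119491147/2240000000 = -1350431842.91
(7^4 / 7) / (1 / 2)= 686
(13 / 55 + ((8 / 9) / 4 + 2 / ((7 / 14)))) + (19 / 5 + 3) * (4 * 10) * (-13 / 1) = -1748113 / 495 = -3531.54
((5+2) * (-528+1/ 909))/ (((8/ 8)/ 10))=-33596570/ 909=-36959.92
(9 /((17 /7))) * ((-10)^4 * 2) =1260000 /17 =74117.65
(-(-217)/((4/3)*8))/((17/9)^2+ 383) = 52731/1001984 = 0.05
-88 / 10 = -44 / 5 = -8.80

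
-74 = -74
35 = 35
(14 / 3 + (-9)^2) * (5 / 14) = 1285 / 42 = 30.60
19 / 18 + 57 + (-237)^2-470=1003627 / 18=55757.06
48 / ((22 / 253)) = 552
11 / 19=0.58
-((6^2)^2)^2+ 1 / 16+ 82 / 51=-1370565293 / 816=-1679614.33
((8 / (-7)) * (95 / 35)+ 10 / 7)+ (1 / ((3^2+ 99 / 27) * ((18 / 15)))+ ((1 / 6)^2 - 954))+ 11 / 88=-64046053 / 67032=-955.45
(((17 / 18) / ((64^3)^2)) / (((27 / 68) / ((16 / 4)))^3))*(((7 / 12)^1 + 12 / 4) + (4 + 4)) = 11609419 / 71328803586048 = 0.00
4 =4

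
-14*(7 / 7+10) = -154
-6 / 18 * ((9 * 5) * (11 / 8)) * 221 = -36465 / 8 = -4558.12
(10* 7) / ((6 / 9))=105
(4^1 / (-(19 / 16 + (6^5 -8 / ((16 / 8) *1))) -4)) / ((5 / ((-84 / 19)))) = 5376 / 11821325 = 0.00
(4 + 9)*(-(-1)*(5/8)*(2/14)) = 1.16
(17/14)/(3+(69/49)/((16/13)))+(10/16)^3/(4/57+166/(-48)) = 4732309/21417408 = 0.22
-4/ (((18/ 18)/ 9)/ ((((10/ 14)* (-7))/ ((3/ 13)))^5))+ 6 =4641162662/ 27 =171894913.41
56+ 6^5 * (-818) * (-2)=12721592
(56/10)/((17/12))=336/85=3.95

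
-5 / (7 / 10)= -50 / 7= -7.14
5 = 5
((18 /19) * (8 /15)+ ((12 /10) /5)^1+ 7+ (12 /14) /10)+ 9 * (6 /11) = 465968 /36575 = 12.74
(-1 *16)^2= 256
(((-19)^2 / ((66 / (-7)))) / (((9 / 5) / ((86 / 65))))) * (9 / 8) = -108661 / 3432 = -31.66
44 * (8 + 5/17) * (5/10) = 3102/17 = 182.47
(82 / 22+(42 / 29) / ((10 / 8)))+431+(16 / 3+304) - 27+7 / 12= 13757881 / 19140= 718.80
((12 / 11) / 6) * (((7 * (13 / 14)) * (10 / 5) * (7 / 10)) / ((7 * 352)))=13 / 19360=0.00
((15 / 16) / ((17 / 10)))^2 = 5625 / 18496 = 0.30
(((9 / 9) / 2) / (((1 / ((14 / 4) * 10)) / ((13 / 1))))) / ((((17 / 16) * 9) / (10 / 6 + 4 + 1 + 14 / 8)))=91910 / 459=200.24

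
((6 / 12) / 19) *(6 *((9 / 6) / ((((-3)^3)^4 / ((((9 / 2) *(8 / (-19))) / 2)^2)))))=2 / 5000211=0.00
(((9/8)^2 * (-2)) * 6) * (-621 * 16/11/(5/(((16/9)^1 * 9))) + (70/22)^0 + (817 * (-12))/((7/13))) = 1973720601/6160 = 320409.19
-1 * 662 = -662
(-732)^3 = -392223168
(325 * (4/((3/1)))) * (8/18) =5200/27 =192.59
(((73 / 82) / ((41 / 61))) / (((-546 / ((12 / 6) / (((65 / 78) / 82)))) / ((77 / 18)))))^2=2399334289 / 575280225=4.17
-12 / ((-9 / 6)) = 8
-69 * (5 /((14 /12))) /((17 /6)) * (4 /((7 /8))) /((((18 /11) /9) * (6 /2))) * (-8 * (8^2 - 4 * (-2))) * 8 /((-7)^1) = -3357573120 /5831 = -575814.29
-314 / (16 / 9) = -1413 / 8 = -176.62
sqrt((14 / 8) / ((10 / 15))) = sqrt(42) / 4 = 1.62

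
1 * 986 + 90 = 1076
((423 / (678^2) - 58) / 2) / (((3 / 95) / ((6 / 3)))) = -281424295 / 153228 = -1836.64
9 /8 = 1.12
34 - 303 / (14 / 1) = 173 / 14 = 12.36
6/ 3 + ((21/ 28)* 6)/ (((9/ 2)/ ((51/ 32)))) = 115/ 32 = 3.59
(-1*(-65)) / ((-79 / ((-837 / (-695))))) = -10881 / 10981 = -0.99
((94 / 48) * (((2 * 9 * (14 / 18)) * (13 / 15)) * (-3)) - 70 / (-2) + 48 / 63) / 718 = -4973 / 100520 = -0.05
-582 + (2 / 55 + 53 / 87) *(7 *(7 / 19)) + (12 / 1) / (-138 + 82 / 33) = -58995987527 / 101642970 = -580.42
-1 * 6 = -6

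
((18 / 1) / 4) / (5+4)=1 / 2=0.50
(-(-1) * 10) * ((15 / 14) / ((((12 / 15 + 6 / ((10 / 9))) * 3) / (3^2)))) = 1125 / 217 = 5.18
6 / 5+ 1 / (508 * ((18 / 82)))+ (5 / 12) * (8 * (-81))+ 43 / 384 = -196544101 / 731520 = -268.68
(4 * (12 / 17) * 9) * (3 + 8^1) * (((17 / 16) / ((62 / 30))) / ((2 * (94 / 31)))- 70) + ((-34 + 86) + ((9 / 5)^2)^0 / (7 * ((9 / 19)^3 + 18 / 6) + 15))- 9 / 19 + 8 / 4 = -298273735331225 / 15304087548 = -19489.81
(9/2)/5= 9/10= 0.90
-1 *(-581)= 581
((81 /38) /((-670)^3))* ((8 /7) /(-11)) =81 /110004067250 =0.00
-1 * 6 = -6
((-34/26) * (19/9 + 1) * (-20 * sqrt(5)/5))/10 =952 * sqrt(5)/585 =3.64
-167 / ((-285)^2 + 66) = -167 / 81291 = -0.00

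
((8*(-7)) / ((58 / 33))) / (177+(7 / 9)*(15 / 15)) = -2079 / 11600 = -0.18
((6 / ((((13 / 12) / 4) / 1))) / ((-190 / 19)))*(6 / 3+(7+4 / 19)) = -5040 / 247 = -20.40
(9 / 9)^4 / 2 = 1 / 2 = 0.50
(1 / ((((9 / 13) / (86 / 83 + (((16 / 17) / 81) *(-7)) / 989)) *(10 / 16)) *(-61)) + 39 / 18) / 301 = 1320178146209 / 186787222509510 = 0.01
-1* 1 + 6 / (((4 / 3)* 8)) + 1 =9 / 16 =0.56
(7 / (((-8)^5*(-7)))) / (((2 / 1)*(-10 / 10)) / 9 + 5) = 0.00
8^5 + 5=32773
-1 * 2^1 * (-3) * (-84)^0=6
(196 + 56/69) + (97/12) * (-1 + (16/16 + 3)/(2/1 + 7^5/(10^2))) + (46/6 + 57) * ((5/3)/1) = 154741287/521548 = 296.70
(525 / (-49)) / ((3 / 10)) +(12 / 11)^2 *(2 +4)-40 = -58082 / 847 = -68.57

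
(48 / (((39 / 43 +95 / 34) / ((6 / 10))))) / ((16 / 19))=250002 / 27055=9.24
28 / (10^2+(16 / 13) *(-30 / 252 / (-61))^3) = 382576929462 / 1366346176775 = 0.28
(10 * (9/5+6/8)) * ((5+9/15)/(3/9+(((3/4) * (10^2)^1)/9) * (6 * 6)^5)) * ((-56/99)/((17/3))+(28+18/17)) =682332/83140992055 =0.00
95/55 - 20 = -18.27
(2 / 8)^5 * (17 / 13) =17 / 13312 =0.00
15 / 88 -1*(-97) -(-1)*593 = 60735 / 88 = 690.17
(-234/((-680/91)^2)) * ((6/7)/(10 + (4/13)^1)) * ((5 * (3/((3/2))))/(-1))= 5398029/1549040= 3.48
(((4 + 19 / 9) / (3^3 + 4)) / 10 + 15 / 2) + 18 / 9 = 2656 / 279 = 9.52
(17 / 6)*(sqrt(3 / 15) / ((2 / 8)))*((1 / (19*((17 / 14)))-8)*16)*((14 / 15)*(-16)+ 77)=-805952*sqrt(5) / 45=-40048.08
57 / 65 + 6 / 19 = 1473 / 1235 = 1.19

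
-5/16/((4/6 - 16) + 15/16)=15/691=0.02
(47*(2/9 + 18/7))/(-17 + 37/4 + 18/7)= -33088/1305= -25.35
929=929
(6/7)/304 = 3/1064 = 0.00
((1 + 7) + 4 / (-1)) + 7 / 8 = 39 / 8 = 4.88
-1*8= -8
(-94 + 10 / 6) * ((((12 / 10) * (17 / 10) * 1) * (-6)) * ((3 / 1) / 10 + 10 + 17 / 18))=12708.02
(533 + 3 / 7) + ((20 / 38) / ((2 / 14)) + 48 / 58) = 2074836 / 3857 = 537.94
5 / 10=1 / 2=0.50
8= 8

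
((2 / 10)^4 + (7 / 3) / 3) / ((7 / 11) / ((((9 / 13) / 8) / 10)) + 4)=12056 / 1199375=0.01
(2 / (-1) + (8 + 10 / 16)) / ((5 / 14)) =371 / 20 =18.55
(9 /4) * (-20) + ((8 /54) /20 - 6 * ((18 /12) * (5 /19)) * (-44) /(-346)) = -20098888 /443745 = -45.29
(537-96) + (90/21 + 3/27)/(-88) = 2444627/5544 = 440.95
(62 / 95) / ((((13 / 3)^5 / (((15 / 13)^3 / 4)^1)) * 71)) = 5084775 / 2200841485258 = 0.00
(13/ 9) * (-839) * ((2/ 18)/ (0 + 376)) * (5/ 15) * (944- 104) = -381745/ 3807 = -100.27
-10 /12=-5 /6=-0.83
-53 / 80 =-0.66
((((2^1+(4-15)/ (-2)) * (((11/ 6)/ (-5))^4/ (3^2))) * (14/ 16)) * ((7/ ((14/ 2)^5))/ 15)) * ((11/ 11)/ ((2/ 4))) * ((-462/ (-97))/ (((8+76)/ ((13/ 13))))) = 161051/ 3880729440000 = 0.00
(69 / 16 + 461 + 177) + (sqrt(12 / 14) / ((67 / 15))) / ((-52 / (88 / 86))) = 10277 / 16 - 165*sqrt(42) / 262171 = 642.31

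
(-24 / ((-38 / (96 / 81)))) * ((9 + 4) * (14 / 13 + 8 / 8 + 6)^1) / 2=2240 / 57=39.30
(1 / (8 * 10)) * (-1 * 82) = -41 / 40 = -1.02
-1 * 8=-8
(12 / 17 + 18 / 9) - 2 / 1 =12 / 17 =0.71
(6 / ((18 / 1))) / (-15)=-1 / 45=-0.02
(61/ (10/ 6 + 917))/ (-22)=-183/ 60632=-0.00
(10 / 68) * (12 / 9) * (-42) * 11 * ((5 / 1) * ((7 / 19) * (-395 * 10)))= 212905000 / 323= 659148.61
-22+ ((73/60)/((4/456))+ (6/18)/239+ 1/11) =9211409/78870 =116.79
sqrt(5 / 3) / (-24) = -sqrt(15) / 72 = -0.05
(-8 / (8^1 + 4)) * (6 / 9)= -4 / 9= -0.44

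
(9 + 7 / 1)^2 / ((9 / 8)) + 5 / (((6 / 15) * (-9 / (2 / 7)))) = 227.16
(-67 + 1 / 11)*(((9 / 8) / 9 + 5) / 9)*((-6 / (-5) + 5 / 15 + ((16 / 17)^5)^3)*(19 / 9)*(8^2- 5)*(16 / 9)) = -5624095974702741432338850368 / 344306556750858192661005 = -16334.56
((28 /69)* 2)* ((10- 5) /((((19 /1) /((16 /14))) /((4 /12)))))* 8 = 2560 /3933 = 0.65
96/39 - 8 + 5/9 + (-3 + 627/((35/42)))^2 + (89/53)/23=2002410697007/3565575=561595.45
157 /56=2.80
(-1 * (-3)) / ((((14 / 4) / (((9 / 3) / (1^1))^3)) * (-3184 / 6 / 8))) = -486 / 1393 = -0.35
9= 9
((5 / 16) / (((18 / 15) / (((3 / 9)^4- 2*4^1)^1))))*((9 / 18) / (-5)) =3235 / 15552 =0.21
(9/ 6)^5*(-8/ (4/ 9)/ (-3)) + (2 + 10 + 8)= 1049/ 16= 65.56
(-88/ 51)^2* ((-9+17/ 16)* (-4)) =245872/ 2601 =94.53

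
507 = 507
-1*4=-4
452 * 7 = 3164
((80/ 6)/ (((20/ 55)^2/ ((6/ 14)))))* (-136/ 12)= -10285/ 21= -489.76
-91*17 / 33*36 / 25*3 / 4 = -13923 / 275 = -50.63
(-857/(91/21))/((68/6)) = -17.45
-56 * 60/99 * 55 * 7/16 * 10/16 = -6125/12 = -510.42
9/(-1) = -9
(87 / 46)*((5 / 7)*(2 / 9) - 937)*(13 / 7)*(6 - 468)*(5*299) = 15909405655 / 7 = 2272772236.43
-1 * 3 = -3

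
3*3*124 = 1116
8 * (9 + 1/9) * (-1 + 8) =4592/9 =510.22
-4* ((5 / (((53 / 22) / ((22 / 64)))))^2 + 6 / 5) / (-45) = 0.15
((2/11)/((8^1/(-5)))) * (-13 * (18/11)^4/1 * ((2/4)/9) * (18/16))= 426465/644204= 0.66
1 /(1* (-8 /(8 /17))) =-1 /17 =-0.06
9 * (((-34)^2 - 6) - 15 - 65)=9630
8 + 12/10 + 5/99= 4579/495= 9.25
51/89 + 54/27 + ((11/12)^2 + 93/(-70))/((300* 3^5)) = 84138044971/32700024000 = 2.57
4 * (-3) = -12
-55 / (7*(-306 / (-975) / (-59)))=1477.07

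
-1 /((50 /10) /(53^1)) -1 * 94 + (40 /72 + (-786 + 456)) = -19532 /45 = -434.04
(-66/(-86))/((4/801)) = 26433/172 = 153.68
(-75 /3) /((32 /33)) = -825 /32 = -25.78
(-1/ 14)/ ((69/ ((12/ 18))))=-1/ 1449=-0.00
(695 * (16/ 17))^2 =123654400/ 289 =427869.90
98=98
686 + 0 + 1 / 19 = 13035 / 19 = 686.05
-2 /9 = -0.22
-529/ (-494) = 529/ 494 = 1.07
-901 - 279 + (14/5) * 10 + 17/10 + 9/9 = -11493/10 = -1149.30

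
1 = 1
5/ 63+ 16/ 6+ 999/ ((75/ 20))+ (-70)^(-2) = 11869349/ 44100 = 269.15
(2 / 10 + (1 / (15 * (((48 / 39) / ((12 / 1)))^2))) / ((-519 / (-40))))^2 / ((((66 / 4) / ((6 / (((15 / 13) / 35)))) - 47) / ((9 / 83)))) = -0.00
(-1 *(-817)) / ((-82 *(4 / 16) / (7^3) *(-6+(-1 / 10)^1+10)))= -5604620 / 1599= -3505.08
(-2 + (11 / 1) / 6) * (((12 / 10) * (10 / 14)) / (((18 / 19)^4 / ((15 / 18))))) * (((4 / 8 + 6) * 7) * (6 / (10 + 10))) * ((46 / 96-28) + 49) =-1746692363 / 40310784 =-43.33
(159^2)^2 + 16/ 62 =19812997799/ 31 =639128961.26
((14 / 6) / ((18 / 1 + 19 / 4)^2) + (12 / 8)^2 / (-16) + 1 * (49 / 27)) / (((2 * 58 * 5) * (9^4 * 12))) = 686327 / 18669717900288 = 0.00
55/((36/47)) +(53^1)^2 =103709/36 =2880.81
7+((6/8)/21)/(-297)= 58211/8316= 7.00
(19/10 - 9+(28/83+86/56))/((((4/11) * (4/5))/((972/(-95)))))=162350001/883120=183.84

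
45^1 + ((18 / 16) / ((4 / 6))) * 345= 10035 / 16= 627.19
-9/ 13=-0.69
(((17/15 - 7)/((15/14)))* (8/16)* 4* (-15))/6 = 1232/45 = 27.38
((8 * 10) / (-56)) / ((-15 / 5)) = 10 / 21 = 0.48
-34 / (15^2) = -0.15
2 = 2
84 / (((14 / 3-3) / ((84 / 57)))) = 7056 / 95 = 74.27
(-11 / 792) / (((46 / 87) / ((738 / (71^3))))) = -3567 / 65855624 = -0.00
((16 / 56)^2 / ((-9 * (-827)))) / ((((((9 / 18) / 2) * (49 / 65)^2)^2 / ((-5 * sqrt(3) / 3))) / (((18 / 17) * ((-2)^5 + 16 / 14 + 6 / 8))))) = 802564100000 * sqrt(3) / 27799236679837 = 0.05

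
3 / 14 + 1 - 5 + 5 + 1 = 31 / 14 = 2.21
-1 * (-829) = 829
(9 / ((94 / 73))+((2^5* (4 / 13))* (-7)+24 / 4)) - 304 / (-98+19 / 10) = -61970431 / 1174342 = -52.77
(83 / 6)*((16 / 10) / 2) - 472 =-6914 / 15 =-460.93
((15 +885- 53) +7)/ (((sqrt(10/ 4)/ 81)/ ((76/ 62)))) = 2628612 * sqrt(10)/ 155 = 53628.39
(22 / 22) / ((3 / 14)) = 14 / 3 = 4.67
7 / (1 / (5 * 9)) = 315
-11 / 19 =-0.58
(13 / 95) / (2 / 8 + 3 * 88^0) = 4 / 95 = 0.04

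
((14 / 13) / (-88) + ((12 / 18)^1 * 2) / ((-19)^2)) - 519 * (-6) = 1929042971 / 619476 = 3113.99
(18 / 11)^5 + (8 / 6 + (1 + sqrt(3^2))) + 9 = 12593897 / 483153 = 26.07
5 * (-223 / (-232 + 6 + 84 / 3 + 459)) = -1115 / 261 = -4.27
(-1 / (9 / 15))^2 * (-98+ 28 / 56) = -1625 / 6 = -270.83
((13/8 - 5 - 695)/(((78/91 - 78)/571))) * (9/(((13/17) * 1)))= 379631063/6240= 60838.31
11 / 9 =1.22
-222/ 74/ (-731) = 0.00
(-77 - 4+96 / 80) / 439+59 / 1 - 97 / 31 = 55.69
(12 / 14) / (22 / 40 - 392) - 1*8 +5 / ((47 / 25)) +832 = 2129255319 / 2575741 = 826.66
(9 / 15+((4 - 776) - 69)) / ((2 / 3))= -6303 / 5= -1260.60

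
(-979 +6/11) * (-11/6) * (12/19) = 21526/19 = 1132.95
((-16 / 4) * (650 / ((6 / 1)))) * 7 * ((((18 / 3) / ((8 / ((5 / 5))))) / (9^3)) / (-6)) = 2275 / 4374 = 0.52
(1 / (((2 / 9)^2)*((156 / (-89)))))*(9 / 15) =-7209 / 1040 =-6.93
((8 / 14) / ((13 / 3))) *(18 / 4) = 54 / 91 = 0.59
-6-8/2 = -10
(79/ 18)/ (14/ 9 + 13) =79/ 262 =0.30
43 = 43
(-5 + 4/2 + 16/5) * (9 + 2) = 2.20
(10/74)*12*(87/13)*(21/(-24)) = -9135/962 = -9.50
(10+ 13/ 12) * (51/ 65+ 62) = 542773/ 780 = 695.86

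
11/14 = 0.79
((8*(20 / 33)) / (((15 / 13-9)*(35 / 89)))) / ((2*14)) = -4628 / 82467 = -0.06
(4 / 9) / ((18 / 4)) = 8 / 81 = 0.10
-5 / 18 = -0.28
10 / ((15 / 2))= 4 / 3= 1.33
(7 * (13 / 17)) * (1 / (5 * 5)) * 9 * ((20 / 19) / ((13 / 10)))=504 / 323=1.56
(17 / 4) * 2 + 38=93 / 2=46.50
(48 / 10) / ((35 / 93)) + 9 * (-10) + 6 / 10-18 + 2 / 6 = -94.31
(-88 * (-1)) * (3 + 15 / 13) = 4752 / 13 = 365.54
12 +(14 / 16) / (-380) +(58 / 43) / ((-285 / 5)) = 4695737 / 392160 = 11.97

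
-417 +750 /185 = -15279 /37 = -412.95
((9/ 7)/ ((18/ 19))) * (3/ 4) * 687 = 39159/ 56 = 699.27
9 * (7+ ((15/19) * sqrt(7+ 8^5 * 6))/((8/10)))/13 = 63/13+ 675 * sqrt(196615)/988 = 307.79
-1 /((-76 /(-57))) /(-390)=1 /520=0.00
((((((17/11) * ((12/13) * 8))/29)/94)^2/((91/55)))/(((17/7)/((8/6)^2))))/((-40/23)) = -200192/44896703423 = -0.00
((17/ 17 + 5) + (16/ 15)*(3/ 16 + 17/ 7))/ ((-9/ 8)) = -7384/ 945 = -7.81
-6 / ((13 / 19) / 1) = -114 / 13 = -8.77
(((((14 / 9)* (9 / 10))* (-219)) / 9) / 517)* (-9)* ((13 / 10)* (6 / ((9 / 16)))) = 106288 / 12925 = 8.22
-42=-42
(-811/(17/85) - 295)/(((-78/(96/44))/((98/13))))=1705200/1859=917.27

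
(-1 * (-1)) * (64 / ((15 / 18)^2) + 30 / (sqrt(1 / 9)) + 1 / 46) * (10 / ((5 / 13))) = 2723617 / 575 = 4736.73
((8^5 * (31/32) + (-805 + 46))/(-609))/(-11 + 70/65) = 402805/78561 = 5.13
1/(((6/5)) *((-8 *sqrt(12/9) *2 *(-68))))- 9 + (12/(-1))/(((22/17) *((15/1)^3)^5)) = -14450498382568359409/1605610931396484375 + 5 *sqrt(3)/13056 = -9.00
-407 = -407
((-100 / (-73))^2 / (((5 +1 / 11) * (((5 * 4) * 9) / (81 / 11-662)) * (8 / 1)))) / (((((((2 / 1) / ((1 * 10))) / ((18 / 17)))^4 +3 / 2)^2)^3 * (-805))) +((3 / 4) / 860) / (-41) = -2389134054103533318280515997491278350961528860007942229 / 773553208993428192677671823266059966206538010138506723992720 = -0.00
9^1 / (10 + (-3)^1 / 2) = 18 / 17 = 1.06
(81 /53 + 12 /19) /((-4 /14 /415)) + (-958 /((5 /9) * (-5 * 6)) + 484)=-130695857 /50350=-2595.75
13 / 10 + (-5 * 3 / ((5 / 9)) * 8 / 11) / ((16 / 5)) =-266 / 55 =-4.84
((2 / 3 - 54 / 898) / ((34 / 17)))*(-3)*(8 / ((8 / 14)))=-5719 / 449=-12.74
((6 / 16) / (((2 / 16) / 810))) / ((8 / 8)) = 2430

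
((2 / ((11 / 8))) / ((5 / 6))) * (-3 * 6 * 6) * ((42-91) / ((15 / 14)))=2370816 / 275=8621.15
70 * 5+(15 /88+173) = 46039 /88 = 523.17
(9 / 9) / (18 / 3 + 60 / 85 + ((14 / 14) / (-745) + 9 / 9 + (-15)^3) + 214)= -12665 / 39936487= -0.00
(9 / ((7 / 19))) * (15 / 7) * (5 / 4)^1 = 12825 / 196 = 65.43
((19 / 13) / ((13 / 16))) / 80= 19 / 845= 0.02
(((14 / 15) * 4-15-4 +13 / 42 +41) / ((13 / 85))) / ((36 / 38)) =588829 / 3276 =179.74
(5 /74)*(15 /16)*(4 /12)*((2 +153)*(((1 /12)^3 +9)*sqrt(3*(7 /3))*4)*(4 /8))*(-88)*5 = -3314733125*sqrt(7) /127872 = -68583.89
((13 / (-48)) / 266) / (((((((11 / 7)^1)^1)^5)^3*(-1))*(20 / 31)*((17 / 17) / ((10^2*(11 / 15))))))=273323898358147 / 2077991089367494752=0.00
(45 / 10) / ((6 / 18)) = 27 / 2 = 13.50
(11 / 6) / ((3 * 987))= 11 / 17766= 0.00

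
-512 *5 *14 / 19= -35840 / 19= -1886.32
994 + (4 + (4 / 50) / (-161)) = 4016948 / 4025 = 998.00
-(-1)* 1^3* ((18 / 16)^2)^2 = 6561 / 4096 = 1.60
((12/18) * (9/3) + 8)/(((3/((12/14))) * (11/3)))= 60/77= 0.78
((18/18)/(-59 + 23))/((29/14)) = -7/522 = -0.01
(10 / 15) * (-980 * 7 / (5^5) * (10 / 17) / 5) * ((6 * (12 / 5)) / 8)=-16464 / 53125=-0.31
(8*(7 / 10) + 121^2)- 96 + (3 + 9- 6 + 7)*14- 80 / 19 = 1399197 / 95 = 14728.39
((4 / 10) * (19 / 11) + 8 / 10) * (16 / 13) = 1312 / 715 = 1.83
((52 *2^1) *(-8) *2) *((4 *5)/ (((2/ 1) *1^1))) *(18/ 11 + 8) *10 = -17638400/ 11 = -1603490.91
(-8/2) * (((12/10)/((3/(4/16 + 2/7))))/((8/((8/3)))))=-2/7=-0.29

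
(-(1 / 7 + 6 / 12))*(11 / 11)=-9 / 14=-0.64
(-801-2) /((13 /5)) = -4015 /13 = -308.85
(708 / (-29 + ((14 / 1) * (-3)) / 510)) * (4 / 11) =-10030 / 1133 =-8.85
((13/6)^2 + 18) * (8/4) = 817/18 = 45.39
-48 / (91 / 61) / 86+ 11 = 41579 / 3913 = 10.63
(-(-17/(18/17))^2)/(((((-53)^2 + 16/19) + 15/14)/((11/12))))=-11108293/132139512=-0.08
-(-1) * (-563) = -563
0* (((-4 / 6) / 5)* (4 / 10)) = 0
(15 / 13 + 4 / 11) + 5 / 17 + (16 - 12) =14128 / 2431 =5.81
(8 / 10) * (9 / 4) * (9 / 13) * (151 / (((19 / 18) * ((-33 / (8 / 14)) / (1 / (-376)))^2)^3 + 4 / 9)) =110079 / 72117083426586346657002213980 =0.00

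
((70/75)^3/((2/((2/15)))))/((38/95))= 0.14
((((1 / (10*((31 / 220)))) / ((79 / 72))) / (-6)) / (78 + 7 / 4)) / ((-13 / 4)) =384 / 923273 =0.00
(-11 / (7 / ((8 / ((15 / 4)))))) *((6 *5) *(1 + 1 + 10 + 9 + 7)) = -2816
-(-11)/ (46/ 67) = 737/ 46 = 16.02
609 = 609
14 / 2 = 7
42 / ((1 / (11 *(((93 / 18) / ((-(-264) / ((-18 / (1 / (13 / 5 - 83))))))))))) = 130851 / 10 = 13085.10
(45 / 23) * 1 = 45 / 23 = 1.96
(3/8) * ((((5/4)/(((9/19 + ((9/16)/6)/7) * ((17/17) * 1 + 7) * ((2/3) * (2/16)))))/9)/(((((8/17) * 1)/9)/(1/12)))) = 11305/44224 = 0.26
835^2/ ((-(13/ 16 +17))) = -2231120/ 57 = -39142.46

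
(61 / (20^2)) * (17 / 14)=1037 / 5600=0.19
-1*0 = 0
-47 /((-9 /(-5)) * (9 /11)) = -2585 /81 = -31.91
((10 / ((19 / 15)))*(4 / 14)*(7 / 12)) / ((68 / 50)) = 625 / 646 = 0.97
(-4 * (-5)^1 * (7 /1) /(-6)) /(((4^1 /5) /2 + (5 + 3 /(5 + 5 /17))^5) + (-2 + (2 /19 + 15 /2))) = -0.00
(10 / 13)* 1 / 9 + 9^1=1063 / 117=9.09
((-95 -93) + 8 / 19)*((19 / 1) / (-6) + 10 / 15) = 8910 / 19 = 468.95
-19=-19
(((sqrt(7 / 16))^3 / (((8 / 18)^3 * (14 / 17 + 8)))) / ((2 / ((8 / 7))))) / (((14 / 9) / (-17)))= -632043 * sqrt(7) / 716800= -2.33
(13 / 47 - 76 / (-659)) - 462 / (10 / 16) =-114415513 / 154865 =-738.81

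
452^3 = 92345408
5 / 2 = 2.50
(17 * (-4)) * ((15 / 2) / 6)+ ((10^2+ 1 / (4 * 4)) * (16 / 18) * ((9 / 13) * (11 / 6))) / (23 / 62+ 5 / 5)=-2.66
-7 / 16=-0.44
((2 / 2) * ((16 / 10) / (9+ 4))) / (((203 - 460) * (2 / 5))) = -4 / 3341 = -0.00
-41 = -41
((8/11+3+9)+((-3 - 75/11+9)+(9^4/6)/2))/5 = 24581/220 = 111.73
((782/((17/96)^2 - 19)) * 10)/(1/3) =-43241472/34963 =-1236.78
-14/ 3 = -4.67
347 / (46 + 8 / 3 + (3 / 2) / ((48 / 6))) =16656 / 2345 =7.10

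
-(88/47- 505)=23647/47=503.13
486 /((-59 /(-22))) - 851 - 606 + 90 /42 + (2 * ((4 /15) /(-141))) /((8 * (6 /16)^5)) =-270354770524 /212259285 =-1273.70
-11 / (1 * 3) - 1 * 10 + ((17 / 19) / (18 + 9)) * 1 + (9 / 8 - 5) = -71855 / 4104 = -17.51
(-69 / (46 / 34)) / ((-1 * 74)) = 51 / 74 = 0.69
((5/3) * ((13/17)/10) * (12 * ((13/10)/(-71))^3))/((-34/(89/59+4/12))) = 0.00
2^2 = 4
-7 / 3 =-2.33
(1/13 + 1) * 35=490/13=37.69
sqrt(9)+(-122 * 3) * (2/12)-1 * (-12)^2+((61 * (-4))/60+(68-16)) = -2311/15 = -154.07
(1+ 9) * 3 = 30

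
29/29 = 1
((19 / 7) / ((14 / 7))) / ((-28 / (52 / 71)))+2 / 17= 9717 / 118286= 0.08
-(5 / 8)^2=-25 / 64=-0.39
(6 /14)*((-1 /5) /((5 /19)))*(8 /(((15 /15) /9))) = -4104 /175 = -23.45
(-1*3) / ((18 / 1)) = -1 / 6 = -0.17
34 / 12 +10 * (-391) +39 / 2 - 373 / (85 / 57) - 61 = -1070693 / 255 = -4198.80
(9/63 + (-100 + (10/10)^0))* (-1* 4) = 2768/7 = 395.43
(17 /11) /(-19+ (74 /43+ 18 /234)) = -9503 /105776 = -0.09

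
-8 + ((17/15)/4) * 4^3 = 152/15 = 10.13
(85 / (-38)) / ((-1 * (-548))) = -85 / 20824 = -0.00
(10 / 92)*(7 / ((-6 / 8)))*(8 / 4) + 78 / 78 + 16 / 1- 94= -5453 / 69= -79.03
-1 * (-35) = 35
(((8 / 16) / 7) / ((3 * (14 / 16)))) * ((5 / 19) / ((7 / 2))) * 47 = 1880 / 19551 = 0.10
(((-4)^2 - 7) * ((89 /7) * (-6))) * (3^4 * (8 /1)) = -3114288 /7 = -444898.29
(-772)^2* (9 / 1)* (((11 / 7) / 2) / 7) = 29501208 / 49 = 602065.47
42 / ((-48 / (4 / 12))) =-7 / 24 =-0.29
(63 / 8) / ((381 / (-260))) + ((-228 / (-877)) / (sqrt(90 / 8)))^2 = -5.37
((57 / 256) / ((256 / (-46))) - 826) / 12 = -27067679 / 393216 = -68.84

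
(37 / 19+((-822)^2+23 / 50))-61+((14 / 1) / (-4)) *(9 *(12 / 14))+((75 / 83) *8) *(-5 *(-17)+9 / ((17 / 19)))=676285.58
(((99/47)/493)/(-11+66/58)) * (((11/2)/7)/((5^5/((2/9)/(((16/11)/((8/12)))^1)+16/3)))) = -6457/10906350000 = -0.00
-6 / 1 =-6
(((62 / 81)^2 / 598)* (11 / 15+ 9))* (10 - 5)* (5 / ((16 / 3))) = 350765 / 7846956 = 0.04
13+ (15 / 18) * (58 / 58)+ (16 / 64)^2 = 667 / 48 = 13.90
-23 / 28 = -0.82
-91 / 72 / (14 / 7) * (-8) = 91 / 18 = 5.06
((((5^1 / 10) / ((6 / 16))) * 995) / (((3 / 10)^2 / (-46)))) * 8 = -146464000 / 27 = -5424592.59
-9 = -9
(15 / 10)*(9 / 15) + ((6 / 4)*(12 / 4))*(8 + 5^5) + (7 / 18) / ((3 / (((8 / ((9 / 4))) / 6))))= 51392593 / 3645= 14099.48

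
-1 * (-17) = 17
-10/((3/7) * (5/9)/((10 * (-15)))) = 6300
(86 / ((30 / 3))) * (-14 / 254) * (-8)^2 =-19264 / 635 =-30.34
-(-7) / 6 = 7 / 6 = 1.17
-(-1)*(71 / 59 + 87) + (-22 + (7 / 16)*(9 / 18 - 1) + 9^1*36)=736291 / 1888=389.98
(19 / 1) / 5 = 19 / 5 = 3.80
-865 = -865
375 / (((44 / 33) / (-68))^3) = -49744125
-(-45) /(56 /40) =225 /7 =32.14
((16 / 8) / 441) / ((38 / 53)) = 53 / 8379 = 0.01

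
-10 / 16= -5 / 8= -0.62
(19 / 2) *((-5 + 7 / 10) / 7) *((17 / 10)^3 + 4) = -7281921 / 140000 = -52.01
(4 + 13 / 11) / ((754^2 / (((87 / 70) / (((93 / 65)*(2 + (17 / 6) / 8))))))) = 342 / 101688587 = 0.00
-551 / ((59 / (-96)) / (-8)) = -423168 / 59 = -7172.34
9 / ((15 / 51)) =153 / 5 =30.60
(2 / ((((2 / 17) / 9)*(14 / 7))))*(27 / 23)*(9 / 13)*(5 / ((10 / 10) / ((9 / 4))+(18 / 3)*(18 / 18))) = 1673055 / 34684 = 48.24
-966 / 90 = -161 / 15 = -10.73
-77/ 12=-6.42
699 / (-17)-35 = -1294 / 17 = -76.12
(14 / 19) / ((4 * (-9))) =-0.02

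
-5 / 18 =-0.28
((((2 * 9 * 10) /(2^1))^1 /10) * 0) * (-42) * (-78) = 0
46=46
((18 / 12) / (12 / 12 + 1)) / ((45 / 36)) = 3 / 5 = 0.60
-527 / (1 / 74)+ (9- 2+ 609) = -38382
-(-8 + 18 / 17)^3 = 1643032 / 4913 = 334.43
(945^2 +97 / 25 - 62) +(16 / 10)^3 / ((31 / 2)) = 3460247684 / 3875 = 892967.14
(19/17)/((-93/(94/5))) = -1786/7905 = -0.23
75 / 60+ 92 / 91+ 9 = 4099 / 364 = 11.26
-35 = -35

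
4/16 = 0.25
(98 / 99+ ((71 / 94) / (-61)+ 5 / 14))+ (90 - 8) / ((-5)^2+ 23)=48367301 / 15894648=3.04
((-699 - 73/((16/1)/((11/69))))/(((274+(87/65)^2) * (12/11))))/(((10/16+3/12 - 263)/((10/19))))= 16319041375/3494598133716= 0.00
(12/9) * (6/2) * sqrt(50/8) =10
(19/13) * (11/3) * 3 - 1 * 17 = -12/13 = -0.92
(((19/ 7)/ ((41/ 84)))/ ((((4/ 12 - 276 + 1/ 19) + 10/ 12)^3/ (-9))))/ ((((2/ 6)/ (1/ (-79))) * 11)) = -9120384864/ 1095158232472390625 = -0.00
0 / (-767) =0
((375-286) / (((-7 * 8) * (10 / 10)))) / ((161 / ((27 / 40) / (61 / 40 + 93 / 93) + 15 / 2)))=-139641 / 1821232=-0.08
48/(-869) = -48/869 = -0.06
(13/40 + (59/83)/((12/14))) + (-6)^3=-2139863/9960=-214.85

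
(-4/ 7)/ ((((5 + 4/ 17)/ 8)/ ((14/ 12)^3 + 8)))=-140828/ 16821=-8.37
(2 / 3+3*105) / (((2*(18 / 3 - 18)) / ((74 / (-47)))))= 35039 / 1692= 20.71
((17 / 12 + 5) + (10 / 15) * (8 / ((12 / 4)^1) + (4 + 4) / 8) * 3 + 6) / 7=79 / 28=2.82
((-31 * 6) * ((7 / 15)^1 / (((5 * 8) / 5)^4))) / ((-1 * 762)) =217 / 7802880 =0.00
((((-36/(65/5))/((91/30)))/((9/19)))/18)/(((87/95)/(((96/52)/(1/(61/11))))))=-17616800/14717703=-1.20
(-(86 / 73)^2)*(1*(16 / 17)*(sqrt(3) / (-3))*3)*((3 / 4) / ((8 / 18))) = 199692*sqrt(3) / 90593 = 3.82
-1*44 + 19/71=-3105/71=-43.73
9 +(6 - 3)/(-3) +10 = 18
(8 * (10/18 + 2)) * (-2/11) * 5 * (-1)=1840/99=18.59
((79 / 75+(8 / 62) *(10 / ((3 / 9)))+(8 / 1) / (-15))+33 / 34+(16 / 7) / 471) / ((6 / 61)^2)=1734774364549 / 3127534200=554.68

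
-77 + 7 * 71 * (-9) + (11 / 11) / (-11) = -50051 / 11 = -4550.09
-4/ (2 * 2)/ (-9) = 1/ 9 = 0.11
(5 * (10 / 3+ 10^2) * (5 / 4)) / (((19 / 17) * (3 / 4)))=131750 / 171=770.47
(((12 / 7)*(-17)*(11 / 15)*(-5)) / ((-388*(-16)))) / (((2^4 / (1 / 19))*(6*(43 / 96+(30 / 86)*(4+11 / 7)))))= 0.00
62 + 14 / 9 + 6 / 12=1153 / 18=64.06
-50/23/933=-50/21459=-0.00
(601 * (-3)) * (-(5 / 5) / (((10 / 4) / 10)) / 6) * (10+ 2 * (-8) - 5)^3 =-1599862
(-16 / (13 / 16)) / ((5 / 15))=-59.08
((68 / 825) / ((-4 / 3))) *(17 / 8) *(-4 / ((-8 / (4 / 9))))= -289 / 9900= -0.03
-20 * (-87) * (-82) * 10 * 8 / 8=-1426800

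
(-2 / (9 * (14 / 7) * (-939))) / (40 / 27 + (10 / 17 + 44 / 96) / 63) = 136 / 1721813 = 0.00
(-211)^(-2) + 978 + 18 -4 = 44164833 / 44521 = 992.00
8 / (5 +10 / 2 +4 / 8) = 16 / 21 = 0.76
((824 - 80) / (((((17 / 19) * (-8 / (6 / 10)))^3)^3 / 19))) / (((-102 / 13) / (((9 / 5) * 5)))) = 437698297731381520041 / 132120176259825664000000000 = 0.00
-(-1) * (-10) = -10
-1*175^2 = -30625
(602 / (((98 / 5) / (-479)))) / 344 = -2395 / 56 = -42.77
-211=-211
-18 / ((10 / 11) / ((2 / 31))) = -198 / 155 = -1.28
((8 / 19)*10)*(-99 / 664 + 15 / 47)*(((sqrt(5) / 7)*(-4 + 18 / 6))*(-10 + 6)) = 212280*sqrt(5) / 518833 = 0.91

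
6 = 6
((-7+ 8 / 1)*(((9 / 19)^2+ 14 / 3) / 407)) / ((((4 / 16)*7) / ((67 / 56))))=0.01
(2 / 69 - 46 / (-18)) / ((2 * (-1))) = -535 / 414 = -1.29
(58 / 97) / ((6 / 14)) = 406 / 291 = 1.40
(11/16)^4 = 14641/65536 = 0.22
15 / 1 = 15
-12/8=-3/2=-1.50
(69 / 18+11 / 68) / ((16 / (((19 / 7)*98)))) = 108395 / 1632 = 66.42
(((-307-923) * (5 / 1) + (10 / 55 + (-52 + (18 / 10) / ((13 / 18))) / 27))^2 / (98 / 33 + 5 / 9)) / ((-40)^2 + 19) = 14103376583339044 / 2127045073725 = 6630.50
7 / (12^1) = 7 / 12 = 0.58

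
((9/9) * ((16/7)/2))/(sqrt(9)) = 8/21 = 0.38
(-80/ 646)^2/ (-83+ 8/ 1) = -64/ 312987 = -0.00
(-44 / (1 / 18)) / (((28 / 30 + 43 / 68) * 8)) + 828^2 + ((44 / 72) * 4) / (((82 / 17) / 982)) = 404265853990 / 589293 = 686018.42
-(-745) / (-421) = -745 / 421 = -1.77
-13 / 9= -1.44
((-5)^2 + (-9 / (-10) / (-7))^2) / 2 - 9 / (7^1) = 109981 / 9800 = 11.22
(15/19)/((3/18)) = 90/19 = 4.74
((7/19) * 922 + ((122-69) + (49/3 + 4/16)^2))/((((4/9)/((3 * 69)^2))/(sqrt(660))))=1653753589.68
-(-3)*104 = 312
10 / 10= 1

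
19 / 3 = 6.33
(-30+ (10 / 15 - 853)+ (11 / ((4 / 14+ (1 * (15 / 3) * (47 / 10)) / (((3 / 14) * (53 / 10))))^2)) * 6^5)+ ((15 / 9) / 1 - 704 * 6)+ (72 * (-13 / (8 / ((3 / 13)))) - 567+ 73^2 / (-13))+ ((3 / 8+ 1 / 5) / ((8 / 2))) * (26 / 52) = -5914.14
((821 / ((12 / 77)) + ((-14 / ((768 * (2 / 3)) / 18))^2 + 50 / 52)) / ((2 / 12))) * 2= 3366948007 / 53248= 63231.45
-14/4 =-7/2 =-3.50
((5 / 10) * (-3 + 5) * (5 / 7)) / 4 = 5 / 28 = 0.18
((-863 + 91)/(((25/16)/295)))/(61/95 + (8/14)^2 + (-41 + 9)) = 678483008/144451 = 4696.98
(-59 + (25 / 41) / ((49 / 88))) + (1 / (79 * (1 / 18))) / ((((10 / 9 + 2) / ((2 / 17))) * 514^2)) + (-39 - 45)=-101153208881589 / 712823793052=-141.90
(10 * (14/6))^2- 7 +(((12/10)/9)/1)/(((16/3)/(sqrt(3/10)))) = sqrt(30)/400 +4837/9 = 537.46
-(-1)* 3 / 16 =3 / 16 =0.19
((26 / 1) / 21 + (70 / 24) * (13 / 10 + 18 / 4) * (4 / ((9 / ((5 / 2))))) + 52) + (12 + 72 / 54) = 32269 / 378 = 85.37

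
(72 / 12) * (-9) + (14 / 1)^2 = 142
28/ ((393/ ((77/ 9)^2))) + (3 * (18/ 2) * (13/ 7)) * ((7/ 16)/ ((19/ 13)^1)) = 195721627/ 9677232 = 20.22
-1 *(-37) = 37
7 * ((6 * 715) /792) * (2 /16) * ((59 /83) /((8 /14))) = 187915 /31872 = 5.90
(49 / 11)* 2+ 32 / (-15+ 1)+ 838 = 65036 / 77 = 844.62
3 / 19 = 0.16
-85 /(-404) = 85 /404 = 0.21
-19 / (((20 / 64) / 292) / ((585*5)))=-51929280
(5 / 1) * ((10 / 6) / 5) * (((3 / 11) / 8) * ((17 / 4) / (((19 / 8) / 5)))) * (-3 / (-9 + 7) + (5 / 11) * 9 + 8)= 127075 / 18392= 6.91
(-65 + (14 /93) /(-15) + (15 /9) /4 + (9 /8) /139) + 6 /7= -692003401 /10858680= -63.73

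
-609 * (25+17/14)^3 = -4300485081/392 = -10970625.21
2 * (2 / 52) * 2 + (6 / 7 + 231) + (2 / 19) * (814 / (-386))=77347297 / 333697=231.79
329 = 329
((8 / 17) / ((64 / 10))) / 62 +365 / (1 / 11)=16927245 / 4216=4015.00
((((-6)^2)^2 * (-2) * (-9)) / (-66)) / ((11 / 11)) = -3888 / 11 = -353.45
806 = 806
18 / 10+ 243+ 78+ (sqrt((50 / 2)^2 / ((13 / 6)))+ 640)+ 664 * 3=25 * sqrt(78) / 13+ 14774 / 5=2971.78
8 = 8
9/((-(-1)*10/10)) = 9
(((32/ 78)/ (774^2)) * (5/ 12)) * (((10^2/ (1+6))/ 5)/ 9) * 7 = 100/ 157706757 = 0.00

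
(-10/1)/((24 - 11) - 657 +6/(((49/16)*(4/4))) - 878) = 245/37241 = 0.01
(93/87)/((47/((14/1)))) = 434/1363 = 0.32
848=848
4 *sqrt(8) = 8 *sqrt(2) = 11.31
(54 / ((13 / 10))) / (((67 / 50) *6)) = 4500 / 871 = 5.17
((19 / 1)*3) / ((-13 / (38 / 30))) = -361 / 65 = -5.55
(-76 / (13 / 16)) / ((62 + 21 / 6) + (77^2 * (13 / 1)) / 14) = -1216 / 72423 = -0.02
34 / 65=0.52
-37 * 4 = -148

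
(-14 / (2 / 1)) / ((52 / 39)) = -21 / 4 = -5.25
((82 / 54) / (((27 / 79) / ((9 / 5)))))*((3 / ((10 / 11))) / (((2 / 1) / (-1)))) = -35629 / 2700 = -13.20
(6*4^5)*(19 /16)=7296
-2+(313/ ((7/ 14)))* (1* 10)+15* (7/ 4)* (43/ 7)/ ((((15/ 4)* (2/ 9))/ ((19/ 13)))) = 170061/ 26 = 6540.81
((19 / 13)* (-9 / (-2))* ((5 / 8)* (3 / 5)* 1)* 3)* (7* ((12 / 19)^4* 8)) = 5878656 / 89167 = 65.93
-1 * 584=-584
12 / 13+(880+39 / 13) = 11491 / 13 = 883.92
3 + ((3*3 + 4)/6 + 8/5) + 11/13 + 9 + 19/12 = 4731/260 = 18.20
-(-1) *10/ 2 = 5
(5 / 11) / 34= 5 / 374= 0.01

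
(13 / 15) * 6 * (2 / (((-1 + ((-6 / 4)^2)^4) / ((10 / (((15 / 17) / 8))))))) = 278528 / 7275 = 38.29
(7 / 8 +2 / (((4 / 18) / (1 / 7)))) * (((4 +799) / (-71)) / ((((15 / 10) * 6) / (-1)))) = 97163 / 35784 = 2.72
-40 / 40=-1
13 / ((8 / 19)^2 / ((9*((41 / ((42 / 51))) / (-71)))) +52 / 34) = 29439189 / 3399818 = 8.66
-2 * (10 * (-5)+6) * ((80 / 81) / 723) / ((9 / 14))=0.19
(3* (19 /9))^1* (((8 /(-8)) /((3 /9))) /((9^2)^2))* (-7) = 133 /6561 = 0.02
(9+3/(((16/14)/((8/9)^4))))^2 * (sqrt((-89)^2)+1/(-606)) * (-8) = -116787227742548/1449239607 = -80585.18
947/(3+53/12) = 127.69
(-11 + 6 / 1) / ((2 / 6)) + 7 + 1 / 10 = -79 / 10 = -7.90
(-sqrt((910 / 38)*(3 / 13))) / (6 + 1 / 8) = -0.38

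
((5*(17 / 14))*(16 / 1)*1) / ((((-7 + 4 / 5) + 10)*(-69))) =-3400 / 9177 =-0.37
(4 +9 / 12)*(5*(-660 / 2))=-15675 / 2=-7837.50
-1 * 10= -10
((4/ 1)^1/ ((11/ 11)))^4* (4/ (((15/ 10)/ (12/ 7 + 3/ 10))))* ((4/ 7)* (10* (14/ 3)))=770048/ 21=36668.95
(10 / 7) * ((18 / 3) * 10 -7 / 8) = 2365 / 28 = 84.46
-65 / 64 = -1.02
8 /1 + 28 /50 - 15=-161 /25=-6.44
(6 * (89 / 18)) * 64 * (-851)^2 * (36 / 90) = 8250097792 / 15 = 550006519.47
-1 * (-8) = 8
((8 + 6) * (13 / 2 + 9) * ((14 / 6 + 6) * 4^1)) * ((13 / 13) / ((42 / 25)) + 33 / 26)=1577900 / 117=13486.32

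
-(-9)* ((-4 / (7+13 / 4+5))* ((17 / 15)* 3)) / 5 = -2448 / 1525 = -1.61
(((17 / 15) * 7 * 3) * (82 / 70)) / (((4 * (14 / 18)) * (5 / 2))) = 6273 / 1750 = 3.58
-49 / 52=-0.94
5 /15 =1 /3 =0.33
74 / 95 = 0.78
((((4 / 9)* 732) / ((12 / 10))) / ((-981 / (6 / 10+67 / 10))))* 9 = -17812 / 981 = -18.16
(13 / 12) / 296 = 13 / 3552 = 0.00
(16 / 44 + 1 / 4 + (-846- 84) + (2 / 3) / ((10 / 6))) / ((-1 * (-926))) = -204377 / 203720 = -1.00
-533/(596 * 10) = -533/5960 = -0.09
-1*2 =-2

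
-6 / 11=-0.55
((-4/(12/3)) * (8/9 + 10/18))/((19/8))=-104/171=-0.61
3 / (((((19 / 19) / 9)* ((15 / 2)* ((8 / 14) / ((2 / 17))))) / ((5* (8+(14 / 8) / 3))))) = 2163 / 68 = 31.81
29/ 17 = 1.71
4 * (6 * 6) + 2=146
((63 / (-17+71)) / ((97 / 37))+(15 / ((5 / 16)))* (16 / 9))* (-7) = -116487 / 194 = -600.45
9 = 9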